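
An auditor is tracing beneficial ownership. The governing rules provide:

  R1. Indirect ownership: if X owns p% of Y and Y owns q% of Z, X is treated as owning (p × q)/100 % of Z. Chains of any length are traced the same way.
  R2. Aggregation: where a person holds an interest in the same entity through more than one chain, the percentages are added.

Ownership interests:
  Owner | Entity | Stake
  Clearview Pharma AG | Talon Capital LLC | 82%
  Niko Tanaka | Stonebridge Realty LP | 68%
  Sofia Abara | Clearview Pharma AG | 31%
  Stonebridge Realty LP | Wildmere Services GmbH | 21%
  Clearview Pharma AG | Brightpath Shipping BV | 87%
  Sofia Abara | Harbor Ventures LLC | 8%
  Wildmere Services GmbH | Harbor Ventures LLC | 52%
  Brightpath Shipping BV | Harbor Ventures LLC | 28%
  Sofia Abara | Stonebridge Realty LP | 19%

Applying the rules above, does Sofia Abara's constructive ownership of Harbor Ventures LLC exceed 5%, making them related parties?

Chain via Stonebridge Realty LP → Wildmere Services GmbH (R1): 19% × 21% × 52% = 2.0748% of Harbor Ventures LLC.
Chain via Clearview Pharma AG → Brightpath Shipping BV (R1): 31% × 87% × 28% = 7.5516% of Harbor Ventures LLC.
Direct interest in Harbor Ventures LLC: 8%.
Aggregating (R2): 2.0748% + 7.5516% + 8% = 17.6264%.
17.6264% exceeds the 5% threshold, so Sofia is a related party to Harbor Ventures LLC.

Yes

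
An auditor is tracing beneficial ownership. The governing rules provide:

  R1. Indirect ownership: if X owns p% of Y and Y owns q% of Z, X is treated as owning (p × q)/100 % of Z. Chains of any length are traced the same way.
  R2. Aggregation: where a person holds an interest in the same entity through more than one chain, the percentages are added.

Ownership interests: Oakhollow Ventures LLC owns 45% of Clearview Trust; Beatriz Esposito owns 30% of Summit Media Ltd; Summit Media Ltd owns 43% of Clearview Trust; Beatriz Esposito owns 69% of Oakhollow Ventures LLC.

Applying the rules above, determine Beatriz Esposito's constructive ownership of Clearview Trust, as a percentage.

43.95%

Chain via Oakhollow Ventures LLC (R1): 69% × 45% = 31.05% of Clearview Trust.
Chain via Summit Media Ltd (R1): 30% × 43% = 12.9% of Clearview Trust.
Aggregating (R2): 31.05% + 12.9% = 43.95%.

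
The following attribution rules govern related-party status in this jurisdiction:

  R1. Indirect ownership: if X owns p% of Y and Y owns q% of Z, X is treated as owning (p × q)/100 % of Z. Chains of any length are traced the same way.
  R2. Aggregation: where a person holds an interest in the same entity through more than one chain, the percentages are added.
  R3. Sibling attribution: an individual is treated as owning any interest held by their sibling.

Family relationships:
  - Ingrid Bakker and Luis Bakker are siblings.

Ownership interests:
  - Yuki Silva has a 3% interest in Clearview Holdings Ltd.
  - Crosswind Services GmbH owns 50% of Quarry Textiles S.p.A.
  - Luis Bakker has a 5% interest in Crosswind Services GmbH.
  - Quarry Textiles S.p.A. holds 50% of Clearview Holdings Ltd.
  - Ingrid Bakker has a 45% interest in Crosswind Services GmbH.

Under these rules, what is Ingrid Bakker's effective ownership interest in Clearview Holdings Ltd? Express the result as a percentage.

12.5%

By sibling attribution (R3), Ingrid Bakker is treated as also owning Luis Bakker's interest in Crosswind Services GmbH, giving 45% + 5% = 50%.
Chain via Crosswind Services GmbH → Quarry Textiles S.p.A. (R1): 50% × 50% × 50% = 12.5% of Clearview Holdings Ltd.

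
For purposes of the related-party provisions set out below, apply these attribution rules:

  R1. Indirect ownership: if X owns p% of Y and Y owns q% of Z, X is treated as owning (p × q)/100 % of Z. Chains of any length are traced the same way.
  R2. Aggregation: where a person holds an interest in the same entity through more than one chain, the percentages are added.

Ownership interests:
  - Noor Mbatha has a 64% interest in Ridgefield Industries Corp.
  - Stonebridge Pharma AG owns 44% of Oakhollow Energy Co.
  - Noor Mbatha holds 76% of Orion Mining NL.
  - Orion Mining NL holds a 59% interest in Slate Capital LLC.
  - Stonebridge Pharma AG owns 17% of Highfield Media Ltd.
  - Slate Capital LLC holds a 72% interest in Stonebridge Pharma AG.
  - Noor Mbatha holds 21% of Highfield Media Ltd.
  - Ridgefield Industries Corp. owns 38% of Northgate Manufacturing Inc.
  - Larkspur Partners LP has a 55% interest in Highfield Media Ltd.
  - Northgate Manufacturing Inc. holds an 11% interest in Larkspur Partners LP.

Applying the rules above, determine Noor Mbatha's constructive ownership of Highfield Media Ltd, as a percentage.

Chain via Orion Mining NL → Slate Capital LLC → Stonebridge Pharma AG (R1): 76% × 59% × 72% × 17% = 5.488416% of Highfield Media Ltd.
Chain via Ridgefield Industries Corp. → Northgate Manufacturing Inc. → Larkspur Partners LP (R1): 64% × 38% × 11% × 55% = 1.47136% of Highfield Media Ltd.
Direct interest in Highfield Media Ltd: 21%.
Aggregating (R2): 5.488416% + 1.47136% + 21% = 27.959776%.

27.959776%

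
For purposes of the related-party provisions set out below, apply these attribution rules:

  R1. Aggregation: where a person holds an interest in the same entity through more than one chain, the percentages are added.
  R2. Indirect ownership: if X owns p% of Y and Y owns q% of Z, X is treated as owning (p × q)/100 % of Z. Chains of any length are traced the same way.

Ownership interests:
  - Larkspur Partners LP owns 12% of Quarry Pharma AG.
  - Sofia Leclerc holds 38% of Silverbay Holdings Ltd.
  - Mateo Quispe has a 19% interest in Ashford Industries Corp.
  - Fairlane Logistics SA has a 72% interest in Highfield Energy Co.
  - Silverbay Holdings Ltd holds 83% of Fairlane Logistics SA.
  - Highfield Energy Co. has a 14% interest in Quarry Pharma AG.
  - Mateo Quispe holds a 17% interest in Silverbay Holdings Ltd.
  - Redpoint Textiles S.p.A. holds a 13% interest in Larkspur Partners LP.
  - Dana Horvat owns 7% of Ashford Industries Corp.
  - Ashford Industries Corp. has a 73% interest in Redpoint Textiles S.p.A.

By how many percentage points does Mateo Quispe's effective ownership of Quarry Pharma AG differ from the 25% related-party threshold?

Chain via Ashford Industries Corp. → Redpoint Textiles S.p.A. → Larkspur Partners LP (R2): 19% × 73% × 13% × 12% = 0.216372% of Quarry Pharma AG.
Chain via Silverbay Holdings Ltd → Fairlane Logistics SA → Highfield Energy Co. (R2): 17% × 83% × 72% × 14% = 1.422288% of Quarry Pharma AG.
Aggregating (R1): 0.216372% + 1.422288% = 1.63866%.
1.63866% falls short of the 25% threshold by 23.36134 percentage points.

23.36134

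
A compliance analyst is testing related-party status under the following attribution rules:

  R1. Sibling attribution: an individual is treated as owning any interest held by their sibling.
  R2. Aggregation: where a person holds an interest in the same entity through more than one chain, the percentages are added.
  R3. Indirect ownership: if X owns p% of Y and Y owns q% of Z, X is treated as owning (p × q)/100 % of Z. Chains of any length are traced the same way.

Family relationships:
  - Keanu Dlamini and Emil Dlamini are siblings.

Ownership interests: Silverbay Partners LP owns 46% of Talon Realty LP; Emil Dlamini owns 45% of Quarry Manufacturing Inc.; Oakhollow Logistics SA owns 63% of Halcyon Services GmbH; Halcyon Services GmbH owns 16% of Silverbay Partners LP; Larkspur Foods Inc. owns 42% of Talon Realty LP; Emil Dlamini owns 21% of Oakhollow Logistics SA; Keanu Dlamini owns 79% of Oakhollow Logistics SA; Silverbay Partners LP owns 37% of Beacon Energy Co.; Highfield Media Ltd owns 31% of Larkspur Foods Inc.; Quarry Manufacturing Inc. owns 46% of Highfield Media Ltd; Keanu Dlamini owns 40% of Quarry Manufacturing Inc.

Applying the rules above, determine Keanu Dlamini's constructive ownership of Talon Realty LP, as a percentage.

9.72762%

By sibling attribution (R1), Keanu Dlamini is treated as also owning Emil Dlamini's interest in Oakhollow Logistics SA, giving 79% + 21% = 100%.
By sibling attribution (R1), Keanu Dlamini is treated as also owning Emil Dlamini's interest in Quarry Manufacturing Inc, giving 40% + 45% = 85%.
Chain via Oakhollow Logistics SA → Halcyon Services GmbH → Silverbay Partners LP (R3): 100% × 63% × 16% × 46% = 4.6368% of Talon Realty LP.
Chain via Quarry Manufacturing Inc. → Highfield Media Ltd → Larkspur Foods Inc. (R3): 85% × 46% × 31% × 42% = 5.09082% of Talon Realty LP.
Aggregating (R2): 4.6368% + 5.09082% = 9.72762%.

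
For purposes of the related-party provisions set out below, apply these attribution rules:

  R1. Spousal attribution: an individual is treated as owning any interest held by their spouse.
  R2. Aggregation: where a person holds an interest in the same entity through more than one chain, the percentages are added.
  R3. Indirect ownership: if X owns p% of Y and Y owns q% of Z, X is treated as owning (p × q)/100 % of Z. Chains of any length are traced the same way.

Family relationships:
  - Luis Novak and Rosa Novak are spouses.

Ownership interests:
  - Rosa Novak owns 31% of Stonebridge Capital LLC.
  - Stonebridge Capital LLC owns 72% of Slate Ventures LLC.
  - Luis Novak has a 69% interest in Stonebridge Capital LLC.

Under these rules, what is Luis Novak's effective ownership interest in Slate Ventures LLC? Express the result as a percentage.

By spousal attribution (R1), Luis Novak is treated as also owning Rosa Novak's interest in Stonebridge Capital LLC, giving 69% + 31% = 100%.
Chain via Stonebridge Capital LLC (R3): 100% × 72% = 72% of Slate Ventures LLC.

72%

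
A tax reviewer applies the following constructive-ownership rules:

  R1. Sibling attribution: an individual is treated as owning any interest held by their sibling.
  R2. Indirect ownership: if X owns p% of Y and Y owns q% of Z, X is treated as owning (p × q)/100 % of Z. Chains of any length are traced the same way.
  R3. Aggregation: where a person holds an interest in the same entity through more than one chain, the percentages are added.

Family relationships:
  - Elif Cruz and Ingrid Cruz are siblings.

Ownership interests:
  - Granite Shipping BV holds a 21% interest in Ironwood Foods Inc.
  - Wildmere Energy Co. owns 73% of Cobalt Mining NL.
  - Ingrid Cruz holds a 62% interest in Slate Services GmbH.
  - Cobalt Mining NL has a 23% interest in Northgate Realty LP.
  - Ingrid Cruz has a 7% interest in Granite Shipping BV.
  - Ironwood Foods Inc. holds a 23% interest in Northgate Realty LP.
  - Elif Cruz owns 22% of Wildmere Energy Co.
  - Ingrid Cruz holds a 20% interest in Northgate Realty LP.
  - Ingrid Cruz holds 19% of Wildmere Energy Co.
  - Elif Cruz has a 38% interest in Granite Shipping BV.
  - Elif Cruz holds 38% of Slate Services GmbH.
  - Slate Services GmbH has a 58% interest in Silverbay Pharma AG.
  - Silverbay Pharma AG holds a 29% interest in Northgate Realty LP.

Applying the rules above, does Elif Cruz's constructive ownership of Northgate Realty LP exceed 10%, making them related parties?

By sibling attribution (R1), Elif Cruz is treated as also owning Ingrid Cruz's interest in Wildmere Energy Co, giving 22% + 19% = 41%.
By sibling attribution (R1), Elif Cruz is treated as also owning Ingrid Cruz's interest in Granite Shipping BV, giving 38% + 7% = 45%.
By sibling attribution (R1), Elif Cruz is treated as also owning Ingrid Cruz's interest in Slate Services GmbH, giving 38% + 62% = 100%.
By sibling attribution (R1), Elif Cruz is treated as owning Ingrid Cruz's 20% interest in Northgate Realty LP.
Chain via Wildmere Energy Co. → Cobalt Mining NL (R2): 41% × 73% × 23% = 6.8839% of Northgate Realty LP.
Chain via Granite Shipping BV → Ironwood Foods Inc. (R2): 45% × 21% × 23% = 2.1735% of Northgate Realty LP.
Chain via Slate Services GmbH → Silverbay Pharma AG (R2): 100% × 58% × 29% = 16.82% of Northgate Realty LP.
Direct interest in Northgate Realty LP: 20%.
Aggregating (R3): 6.8839% + 2.1735% + 16.82% + 20% = 45.8774%.
45.8774% exceeds the 10% threshold, so Elif is a related party to Northgate Realty LP.

Yes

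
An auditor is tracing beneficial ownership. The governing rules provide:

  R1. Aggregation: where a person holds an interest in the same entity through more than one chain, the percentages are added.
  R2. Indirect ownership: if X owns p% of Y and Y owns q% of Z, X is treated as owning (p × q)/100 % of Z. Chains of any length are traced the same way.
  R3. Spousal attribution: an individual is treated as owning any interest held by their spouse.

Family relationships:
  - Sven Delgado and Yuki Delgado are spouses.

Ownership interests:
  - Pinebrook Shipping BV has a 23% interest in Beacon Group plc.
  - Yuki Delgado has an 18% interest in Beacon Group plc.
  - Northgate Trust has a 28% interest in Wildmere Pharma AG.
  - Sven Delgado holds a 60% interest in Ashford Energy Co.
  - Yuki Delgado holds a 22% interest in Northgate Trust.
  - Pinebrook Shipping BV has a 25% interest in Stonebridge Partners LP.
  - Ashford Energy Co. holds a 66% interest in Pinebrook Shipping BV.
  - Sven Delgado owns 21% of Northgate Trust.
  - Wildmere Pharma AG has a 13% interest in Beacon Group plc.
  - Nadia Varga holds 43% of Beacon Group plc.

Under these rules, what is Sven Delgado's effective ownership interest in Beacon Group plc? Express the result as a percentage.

By spousal attribution (R3), Sven Delgado is treated as also owning Yuki Delgado's interest in Northgate Trust, giving 21% + 22% = 43%.
By spousal attribution (R3), Sven Delgado is treated as owning Yuki Delgado's 18% interest in Beacon Group plc.
Chain via Northgate Trust → Wildmere Pharma AG (R2): 43% × 28% × 13% = 1.5652% of Beacon Group plc.
Chain via Ashford Energy Co. → Pinebrook Shipping BV (R2): 60% × 66% × 23% = 9.108% of Beacon Group plc.
Direct interest in Beacon Group plc: 18%.
Aggregating (R1): 1.5652% + 9.108% + 18% = 28.6732%.

28.6732%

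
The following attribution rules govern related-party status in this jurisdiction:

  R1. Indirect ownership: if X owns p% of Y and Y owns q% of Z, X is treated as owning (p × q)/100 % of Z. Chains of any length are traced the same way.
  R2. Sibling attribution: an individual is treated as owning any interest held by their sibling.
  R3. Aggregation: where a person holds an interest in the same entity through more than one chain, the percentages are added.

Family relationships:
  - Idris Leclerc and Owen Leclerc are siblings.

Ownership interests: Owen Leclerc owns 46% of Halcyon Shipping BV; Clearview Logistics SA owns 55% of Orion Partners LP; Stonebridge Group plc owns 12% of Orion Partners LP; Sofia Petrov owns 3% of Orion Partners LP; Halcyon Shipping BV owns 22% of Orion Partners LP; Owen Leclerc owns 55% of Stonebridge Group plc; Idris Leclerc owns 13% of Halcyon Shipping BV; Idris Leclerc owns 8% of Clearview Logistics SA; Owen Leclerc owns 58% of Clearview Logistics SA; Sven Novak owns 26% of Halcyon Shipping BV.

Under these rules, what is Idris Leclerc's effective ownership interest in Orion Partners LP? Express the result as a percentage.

By sibling attribution (R2), Idris Leclerc is treated as also owning Owen Leclerc's interest in Halcyon Shipping BV, giving 13% + 46% = 59%.
By sibling attribution (R2), Idris Leclerc is treated as also owning Owen Leclerc's interest in Clearview Logistics SA, giving 8% + 58% = 66%.
By sibling attribution (R2), Idris Leclerc is treated as owning Owen Leclerc's 55% interest in Stonebridge Group plc.
Chain via Halcyon Shipping BV (R1): 59% × 22% = 12.98% of Orion Partners LP.
Chain via Clearview Logistics SA (R1): 66% × 55% = 36.3% of Orion Partners LP.
Chain via Stonebridge Group plc (R1): 55% × 12% = 6.6% of Orion Partners LP.
Aggregating (R3): 12.98% + 36.3% + 6.6% = 55.88%.

55.88%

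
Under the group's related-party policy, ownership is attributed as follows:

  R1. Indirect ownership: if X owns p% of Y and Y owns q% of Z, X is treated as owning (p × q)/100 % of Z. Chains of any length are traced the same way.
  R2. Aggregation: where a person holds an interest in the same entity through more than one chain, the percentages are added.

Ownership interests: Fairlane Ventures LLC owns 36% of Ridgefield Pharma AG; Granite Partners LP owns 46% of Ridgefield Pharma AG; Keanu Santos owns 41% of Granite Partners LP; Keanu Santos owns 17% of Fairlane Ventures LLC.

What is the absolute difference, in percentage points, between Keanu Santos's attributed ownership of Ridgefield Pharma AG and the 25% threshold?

Chain via Granite Partners LP (R1): 41% × 46% = 18.86% of Ridgefield Pharma AG.
Chain via Fairlane Ventures LLC (R1): 17% × 36% = 6.12% of Ridgefield Pharma AG.
Aggregating (R2): 18.86% + 6.12% = 24.98%.
24.98% falls short of the 25% threshold by 0.02 percentage points.

0.02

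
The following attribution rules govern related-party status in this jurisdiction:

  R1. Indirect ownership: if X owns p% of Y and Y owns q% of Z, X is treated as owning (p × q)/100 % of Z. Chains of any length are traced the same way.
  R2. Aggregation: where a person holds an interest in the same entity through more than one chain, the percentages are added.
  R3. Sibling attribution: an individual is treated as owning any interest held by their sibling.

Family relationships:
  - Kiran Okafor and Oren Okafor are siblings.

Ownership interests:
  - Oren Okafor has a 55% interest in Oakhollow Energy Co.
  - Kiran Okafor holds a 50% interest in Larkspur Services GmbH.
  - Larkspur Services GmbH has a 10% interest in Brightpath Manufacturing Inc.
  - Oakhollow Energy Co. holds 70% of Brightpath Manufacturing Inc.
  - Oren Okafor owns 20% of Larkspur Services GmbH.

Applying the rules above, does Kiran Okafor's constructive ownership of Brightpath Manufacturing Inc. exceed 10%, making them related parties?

By sibling attribution (R3), Kiran Okafor is treated as also owning Oren Okafor's interest in Larkspur Services GmbH, giving 50% + 20% = 70%.
By sibling attribution (R3), Kiran Okafor is treated as owning Oren Okafor's 55% interest in Oakhollow Energy Co.
Chain via Larkspur Services GmbH (R1): 70% × 10% = 7% of Brightpath Manufacturing Inc.
Chain via Oakhollow Energy Co. (R1): 55% × 70% = 38.5% of Brightpath Manufacturing Inc.
Aggregating (R2): 7% + 38.5% = 45.5%.
45.5% exceeds the 10% threshold, so Kiran is a related party to Brightpath Manufacturing Inc.

Yes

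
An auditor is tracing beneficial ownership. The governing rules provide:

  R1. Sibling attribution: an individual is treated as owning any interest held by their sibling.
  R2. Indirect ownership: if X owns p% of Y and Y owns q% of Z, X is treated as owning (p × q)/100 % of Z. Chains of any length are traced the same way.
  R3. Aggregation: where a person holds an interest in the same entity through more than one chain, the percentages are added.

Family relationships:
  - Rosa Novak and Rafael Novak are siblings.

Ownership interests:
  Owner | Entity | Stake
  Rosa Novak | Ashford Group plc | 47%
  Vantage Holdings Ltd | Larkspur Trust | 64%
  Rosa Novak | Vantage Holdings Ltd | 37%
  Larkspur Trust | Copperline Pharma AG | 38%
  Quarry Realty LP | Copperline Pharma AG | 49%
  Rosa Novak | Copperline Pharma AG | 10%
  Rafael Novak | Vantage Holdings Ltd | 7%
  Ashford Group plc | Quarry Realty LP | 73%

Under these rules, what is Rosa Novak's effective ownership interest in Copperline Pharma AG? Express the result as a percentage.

37.5127%

By sibling attribution (R1), Rosa Novak is treated as also owning Rafael Novak's interest in Vantage Holdings Ltd, giving 37% + 7% = 44%.
Chain via Ashford Group plc → Quarry Realty LP (R2): 47% × 73% × 49% = 16.8119% of Copperline Pharma AG.
Chain via Vantage Holdings Ltd → Larkspur Trust (R2): 44% × 64% × 38% = 10.7008% of Copperline Pharma AG.
Direct interest in Copperline Pharma AG: 10%.
Aggregating (R3): 16.8119% + 10.7008% + 10% = 37.5127%.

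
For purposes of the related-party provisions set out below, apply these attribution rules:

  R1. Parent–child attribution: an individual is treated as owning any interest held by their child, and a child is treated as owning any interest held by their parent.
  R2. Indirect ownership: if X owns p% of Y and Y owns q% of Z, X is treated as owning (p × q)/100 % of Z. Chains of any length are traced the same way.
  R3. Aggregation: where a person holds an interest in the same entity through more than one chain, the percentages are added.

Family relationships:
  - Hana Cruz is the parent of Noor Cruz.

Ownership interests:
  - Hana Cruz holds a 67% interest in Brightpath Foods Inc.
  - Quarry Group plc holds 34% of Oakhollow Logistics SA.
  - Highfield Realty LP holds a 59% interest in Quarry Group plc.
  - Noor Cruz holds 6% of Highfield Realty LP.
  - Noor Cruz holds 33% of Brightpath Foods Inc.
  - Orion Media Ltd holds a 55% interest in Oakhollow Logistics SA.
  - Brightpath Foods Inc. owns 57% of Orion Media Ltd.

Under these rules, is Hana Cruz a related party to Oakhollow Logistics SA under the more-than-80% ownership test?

No

By parent–child attribution (R1), Hana Cruz is treated as also owning Noor Cruz's interest in Brightpath Foods Inc, giving 67% + 33% = 100%.
By parent–child attribution (R1), Hana Cruz is treated as owning Noor Cruz's 6% interest in Highfield Realty LP.
Chain via Brightpath Foods Inc. → Orion Media Ltd (R2): 100% × 57% × 55% = 31.35% of Oakhollow Logistics SA.
Chain via Highfield Realty LP → Quarry Group plc (R2): 6% × 59% × 34% = 1.2036% of Oakhollow Logistics SA.
Aggregating (R3): 31.35% + 1.2036% = 32.5536%.
32.5536% does not exceed the 80% threshold, so Hana is not a related party to Oakhollow Logistics SA.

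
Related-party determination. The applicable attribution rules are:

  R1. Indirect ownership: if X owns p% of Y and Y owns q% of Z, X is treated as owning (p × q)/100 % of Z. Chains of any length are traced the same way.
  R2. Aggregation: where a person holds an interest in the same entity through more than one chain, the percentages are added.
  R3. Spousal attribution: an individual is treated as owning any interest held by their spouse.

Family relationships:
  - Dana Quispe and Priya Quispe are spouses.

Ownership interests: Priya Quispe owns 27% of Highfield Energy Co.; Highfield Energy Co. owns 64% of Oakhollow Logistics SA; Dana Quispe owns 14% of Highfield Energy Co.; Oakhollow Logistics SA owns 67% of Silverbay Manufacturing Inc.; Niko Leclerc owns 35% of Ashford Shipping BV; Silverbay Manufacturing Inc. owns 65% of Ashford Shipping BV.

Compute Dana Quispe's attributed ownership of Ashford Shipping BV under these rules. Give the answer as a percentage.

11.42752%

By spousal attribution (R3), Dana Quispe is treated as also owning Priya Quispe's interest in Highfield Energy Co, giving 14% + 27% = 41%.
Chain via Highfield Energy Co. → Oakhollow Logistics SA → Silverbay Manufacturing Inc. (R1): 41% × 64% × 67% × 65% = 11.42752% of Ashford Shipping BV.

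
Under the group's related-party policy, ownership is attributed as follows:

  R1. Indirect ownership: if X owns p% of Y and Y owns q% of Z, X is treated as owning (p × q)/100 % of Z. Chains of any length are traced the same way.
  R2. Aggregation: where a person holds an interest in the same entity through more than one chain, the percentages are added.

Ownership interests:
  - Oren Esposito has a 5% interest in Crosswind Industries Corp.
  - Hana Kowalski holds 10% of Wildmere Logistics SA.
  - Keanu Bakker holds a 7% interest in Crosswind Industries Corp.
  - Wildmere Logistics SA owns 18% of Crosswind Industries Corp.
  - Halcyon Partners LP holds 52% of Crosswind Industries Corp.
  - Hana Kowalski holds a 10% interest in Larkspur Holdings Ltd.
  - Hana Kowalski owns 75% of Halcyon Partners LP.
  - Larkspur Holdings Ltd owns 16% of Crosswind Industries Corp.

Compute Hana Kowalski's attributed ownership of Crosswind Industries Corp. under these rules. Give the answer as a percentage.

Chain via Larkspur Holdings Ltd (R1): 10% × 16% = 1.6% of Crosswind Industries Corp.
Chain via Wildmere Logistics SA (R1): 10% × 18% = 1.8% of Crosswind Industries Corp.
Chain via Halcyon Partners LP (R1): 75% × 52% = 39% of Crosswind Industries Corp.
Aggregating (R2): 1.6% + 1.8% + 39% = 42.4%.

42.4%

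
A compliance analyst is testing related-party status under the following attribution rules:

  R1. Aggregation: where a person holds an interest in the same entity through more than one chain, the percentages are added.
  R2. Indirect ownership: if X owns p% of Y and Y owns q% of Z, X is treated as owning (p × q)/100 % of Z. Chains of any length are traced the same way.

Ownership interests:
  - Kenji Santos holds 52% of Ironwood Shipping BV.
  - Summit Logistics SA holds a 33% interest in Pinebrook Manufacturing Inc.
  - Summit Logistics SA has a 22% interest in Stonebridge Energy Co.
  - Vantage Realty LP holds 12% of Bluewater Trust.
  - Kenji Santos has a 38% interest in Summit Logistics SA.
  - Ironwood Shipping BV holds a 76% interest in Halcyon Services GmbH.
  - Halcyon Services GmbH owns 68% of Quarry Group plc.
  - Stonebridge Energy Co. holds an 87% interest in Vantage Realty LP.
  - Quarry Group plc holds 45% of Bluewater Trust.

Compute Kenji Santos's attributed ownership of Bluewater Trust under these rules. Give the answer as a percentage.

Chain via Ironwood Shipping BV → Halcyon Services GmbH → Quarry Group plc (R2): 52% × 76% × 68% × 45% = 12.09312% of Bluewater Trust.
Chain via Summit Logistics SA → Stonebridge Energy Co. → Vantage Realty LP (R2): 38% × 22% × 87% × 12% = 0.872784% of Bluewater Trust.
Aggregating (R1): 12.09312% + 0.872784% = 12.965904%.

12.965904%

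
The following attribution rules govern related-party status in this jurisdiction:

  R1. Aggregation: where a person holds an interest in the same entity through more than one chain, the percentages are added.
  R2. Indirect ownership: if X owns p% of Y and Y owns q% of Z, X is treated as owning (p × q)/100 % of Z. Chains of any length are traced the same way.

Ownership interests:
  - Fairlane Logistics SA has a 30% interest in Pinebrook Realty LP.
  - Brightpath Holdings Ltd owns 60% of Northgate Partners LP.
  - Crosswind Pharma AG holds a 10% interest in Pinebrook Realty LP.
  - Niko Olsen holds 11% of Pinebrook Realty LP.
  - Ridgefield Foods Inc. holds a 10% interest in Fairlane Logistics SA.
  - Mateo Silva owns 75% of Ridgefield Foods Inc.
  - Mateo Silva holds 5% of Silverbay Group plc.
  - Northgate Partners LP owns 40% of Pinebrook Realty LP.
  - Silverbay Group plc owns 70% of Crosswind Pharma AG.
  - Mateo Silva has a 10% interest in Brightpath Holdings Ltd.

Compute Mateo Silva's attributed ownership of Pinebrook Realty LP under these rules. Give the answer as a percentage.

5%

Chain via Silverbay Group plc → Crosswind Pharma AG (R2): 5% × 70% × 10% = 0.35% of Pinebrook Realty LP.
Chain via Brightpath Holdings Ltd → Northgate Partners LP (R2): 10% × 60% × 40% = 2.4% of Pinebrook Realty LP.
Chain via Ridgefield Foods Inc. → Fairlane Logistics SA (R2): 75% × 10% × 30% = 2.25% of Pinebrook Realty LP.
Aggregating (R1): 0.35% + 2.4% + 2.25% = 5%.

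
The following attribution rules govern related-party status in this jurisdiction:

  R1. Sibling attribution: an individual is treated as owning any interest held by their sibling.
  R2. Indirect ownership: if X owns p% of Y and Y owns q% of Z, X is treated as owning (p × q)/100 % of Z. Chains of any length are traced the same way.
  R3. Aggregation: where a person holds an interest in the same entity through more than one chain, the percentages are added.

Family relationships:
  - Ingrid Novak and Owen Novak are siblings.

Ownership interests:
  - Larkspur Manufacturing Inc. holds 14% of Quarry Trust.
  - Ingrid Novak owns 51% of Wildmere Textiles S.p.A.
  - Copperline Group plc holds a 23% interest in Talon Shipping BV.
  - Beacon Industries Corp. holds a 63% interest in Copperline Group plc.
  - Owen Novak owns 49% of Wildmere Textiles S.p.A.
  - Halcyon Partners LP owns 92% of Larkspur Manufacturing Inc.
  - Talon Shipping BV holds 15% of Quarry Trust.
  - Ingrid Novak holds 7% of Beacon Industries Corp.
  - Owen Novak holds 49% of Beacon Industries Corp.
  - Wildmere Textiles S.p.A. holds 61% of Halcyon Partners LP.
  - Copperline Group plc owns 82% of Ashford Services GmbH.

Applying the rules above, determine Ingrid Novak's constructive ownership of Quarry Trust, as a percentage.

By sibling attribution (R1), Ingrid Novak is treated as also owning Owen Novak's interest in Beacon Industries Corp, giving 7% + 49% = 56%.
By sibling attribution (R1), Ingrid Novak is treated as also owning Owen Novak's interest in Wildmere Textiles S.p.A, giving 51% + 49% = 100%.
Chain via Beacon Industries Corp. → Copperline Group plc → Talon Shipping BV (R2): 56% × 63% × 23% × 15% = 1.21716% of Quarry Trust.
Chain via Wildmere Textiles S.p.A. → Halcyon Partners LP → Larkspur Manufacturing Inc. (R2): 100% × 61% × 92% × 14% = 7.8568% of Quarry Trust.
Aggregating (R3): 1.21716% + 7.8568% = 9.07396%.

9.07396%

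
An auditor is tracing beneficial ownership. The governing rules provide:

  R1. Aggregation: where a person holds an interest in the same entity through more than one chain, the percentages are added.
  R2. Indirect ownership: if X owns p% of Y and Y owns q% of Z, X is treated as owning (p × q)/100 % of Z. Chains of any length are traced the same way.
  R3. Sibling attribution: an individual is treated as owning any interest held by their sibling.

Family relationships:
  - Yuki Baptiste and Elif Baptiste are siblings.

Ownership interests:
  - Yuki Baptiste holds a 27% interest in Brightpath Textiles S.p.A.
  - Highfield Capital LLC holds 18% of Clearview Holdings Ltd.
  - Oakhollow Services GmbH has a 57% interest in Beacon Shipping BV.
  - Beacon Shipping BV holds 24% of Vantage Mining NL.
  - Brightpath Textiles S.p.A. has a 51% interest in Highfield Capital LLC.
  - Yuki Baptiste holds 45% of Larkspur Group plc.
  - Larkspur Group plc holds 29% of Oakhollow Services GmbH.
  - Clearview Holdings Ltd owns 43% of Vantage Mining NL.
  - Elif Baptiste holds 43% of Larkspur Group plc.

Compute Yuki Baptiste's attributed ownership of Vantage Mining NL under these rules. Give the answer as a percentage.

4.556934%

By sibling attribution (R3), Yuki Baptiste is treated as also owning Elif Baptiste's interest in Larkspur Group plc, giving 45% + 43% = 88%.
Chain via Brightpath Textiles S.p.A. → Highfield Capital LLC → Clearview Holdings Ltd (R2): 27% × 51% × 18% × 43% = 1.065798% of Vantage Mining NL.
Chain via Larkspur Group plc → Oakhollow Services GmbH → Beacon Shipping BV (R2): 88% × 29% × 57% × 24% = 3.491136% of Vantage Mining NL.
Aggregating (R1): 1.065798% + 3.491136% = 4.556934%.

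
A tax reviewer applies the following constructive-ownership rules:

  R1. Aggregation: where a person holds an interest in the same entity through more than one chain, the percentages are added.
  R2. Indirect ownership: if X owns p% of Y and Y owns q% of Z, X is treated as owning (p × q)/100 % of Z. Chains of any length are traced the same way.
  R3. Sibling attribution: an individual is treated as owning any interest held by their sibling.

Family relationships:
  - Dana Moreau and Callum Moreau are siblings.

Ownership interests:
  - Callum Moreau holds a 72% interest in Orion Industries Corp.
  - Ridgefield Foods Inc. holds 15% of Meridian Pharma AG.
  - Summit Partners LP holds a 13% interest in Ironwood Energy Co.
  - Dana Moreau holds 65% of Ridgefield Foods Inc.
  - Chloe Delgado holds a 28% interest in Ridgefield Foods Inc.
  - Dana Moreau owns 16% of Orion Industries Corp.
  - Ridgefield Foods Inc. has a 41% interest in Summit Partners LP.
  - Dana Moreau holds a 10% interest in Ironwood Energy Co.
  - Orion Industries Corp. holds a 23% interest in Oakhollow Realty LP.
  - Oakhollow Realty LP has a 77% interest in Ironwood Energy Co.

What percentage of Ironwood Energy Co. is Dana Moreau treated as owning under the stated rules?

29.0493%

By sibling attribution (R3), Dana Moreau is treated as also owning Callum Moreau's interest in Orion Industries Corp, giving 16% + 72% = 88%.
Chain via Ridgefield Foods Inc. → Summit Partners LP (R2): 65% × 41% × 13% = 3.4645% of Ironwood Energy Co.
Chain via Orion Industries Corp. → Oakhollow Realty LP (R2): 88% × 23% × 77% = 15.5848% of Ironwood Energy Co.
Direct interest in Ironwood Energy Co: 10%.
Aggregating (R1): 3.4645% + 15.5848% + 10% = 29.0493%.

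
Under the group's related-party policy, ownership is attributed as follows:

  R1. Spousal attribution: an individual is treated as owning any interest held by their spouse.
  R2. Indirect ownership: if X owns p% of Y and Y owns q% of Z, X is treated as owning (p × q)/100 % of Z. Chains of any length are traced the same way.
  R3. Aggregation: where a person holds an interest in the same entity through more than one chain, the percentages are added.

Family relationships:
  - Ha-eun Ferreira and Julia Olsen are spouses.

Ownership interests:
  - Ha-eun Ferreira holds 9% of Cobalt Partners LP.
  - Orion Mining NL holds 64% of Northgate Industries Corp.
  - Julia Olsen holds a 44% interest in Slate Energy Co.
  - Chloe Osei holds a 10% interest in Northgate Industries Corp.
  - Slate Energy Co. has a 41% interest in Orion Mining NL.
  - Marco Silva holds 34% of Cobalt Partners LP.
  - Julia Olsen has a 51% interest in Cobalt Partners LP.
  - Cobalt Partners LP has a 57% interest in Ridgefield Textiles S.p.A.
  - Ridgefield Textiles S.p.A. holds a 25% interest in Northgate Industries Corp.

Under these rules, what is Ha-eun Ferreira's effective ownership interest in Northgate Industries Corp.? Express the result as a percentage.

20.0956%

By spousal attribution (R1), Ha-eun Ferreira is treated as also owning Julia Olsen's interest in Cobalt Partners LP, giving 9% + 51% = 60%.
By spousal attribution (R1), Ha-eun Ferreira is treated as owning Julia Olsen's 44% interest in Slate Energy Co.
Chain via Cobalt Partners LP → Ridgefield Textiles S.p.A. (R2): 60% × 57% × 25% = 8.55% of Northgate Industries Corp.
Chain via Slate Energy Co. → Orion Mining NL (R2): 44% × 41% × 64% = 11.5456% of Northgate Industries Corp.
Aggregating (R3): 8.55% + 11.5456% = 20.0956%.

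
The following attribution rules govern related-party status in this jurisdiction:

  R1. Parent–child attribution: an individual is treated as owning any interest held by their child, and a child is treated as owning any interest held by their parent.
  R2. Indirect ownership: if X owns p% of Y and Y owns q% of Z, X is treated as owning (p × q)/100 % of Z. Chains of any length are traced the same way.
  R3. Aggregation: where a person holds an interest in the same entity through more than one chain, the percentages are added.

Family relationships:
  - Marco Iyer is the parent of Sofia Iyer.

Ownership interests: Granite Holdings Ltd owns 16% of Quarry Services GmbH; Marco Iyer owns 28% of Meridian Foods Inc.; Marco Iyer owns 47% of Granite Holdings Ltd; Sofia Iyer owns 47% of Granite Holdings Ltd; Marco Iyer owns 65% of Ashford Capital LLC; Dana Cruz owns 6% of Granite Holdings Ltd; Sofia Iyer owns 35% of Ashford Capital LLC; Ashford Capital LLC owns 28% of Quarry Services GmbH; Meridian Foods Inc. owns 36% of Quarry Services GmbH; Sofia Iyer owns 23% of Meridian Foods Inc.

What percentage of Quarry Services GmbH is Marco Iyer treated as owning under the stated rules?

61.4%

By parent–child attribution (R1), Marco Iyer is treated as also owning Sofia Iyer's interest in Ashford Capital LLC, giving 65% + 35% = 100%.
By parent–child attribution (R1), Marco Iyer is treated as also owning Sofia Iyer's interest in Meridian Foods Inc, giving 28% + 23% = 51%.
By parent–child attribution (R1), Marco Iyer is treated as also owning Sofia Iyer's interest in Granite Holdings Ltd, giving 47% + 47% = 94%.
Chain via Ashford Capital LLC (R2): 100% × 28% = 28% of Quarry Services GmbH.
Chain via Meridian Foods Inc. (R2): 51% × 36% = 18.36% of Quarry Services GmbH.
Chain via Granite Holdings Ltd (R2): 94% × 16% = 15.04% of Quarry Services GmbH.
Aggregating (R3): 28% + 18.36% + 15.04% = 61.4%.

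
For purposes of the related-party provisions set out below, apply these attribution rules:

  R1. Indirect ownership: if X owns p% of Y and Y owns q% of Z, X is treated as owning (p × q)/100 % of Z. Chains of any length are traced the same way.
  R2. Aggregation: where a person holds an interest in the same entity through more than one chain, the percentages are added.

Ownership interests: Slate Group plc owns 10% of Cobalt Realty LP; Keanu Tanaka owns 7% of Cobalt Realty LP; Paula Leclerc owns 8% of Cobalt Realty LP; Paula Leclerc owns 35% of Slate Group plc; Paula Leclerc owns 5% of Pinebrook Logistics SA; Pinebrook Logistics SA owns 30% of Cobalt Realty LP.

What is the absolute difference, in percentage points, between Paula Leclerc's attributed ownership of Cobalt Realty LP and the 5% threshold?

Chain via Slate Group plc (R1): 35% × 10% = 3.5% of Cobalt Realty LP.
Chain via Pinebrook Logistics SA (R1): 5% × 30% = 1.5% of Cobalt Realty LP.
Direct interest in Cobalt Realty LP: 8%.
Aggregating (R2): 3.5% + 1.5% + 8% = 13%.
13% exceeds the 5% threshold by 8 percentage points.

8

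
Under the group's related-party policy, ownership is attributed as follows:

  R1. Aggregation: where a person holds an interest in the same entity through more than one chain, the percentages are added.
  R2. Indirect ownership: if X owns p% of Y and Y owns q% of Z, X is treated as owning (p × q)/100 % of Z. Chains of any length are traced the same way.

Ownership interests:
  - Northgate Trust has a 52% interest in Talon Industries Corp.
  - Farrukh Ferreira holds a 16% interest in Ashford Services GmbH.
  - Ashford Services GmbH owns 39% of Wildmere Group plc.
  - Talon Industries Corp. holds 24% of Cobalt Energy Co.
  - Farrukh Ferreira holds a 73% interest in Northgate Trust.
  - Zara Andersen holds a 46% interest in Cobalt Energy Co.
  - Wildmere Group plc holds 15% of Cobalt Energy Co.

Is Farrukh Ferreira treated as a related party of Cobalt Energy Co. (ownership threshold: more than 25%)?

No

Chain via Ashford Services GmbH → Wildmere Group plc (R2): 16% × 39% × 15% = 0.936% of Cobalt Energy Co.
Chain via Northgate Trust → Talon Industries Corp. (R2): 73% × 52% × 24% = 9.1104% of Cobalt Energy Co.
Aggregating (R1): 0.936% + 9.1104% = 10.0464%.
10.0464% does not exceed the 25% threshold, so Farrukh is not a related party to Cobalt Energy Co.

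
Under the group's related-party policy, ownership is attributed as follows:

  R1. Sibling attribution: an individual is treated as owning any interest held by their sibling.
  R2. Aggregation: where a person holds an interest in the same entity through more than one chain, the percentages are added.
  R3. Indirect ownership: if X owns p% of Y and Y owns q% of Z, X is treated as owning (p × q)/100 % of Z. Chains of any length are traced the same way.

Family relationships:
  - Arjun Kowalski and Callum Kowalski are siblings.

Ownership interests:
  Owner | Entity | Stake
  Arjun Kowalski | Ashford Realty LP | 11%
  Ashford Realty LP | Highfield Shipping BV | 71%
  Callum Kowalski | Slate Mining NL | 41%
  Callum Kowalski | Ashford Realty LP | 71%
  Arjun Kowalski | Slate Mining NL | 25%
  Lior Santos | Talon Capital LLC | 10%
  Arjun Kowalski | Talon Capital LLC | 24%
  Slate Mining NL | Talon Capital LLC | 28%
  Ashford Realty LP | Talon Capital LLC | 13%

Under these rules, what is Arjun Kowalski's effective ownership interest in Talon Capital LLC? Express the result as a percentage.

53.14%

By sibling attribution (R1), Arjun Kowalski is treated as also owning Callum Kowalski's interest in Slate Mining NL, giving 25% + 41% = 66%.
By sibling attribution (R1), Arjun Kowalski is treated as also owning Callum Kowalski's interest in Ashford Realty LP, giving 11% + 71% = 82%.
Chain via Slate Mining NL (R3): 66% × 28% = 18.48% of Talon Capital LLC.
Chain via Ashford Realty LP (R3): 82% × 13% = 10.66% of Talon Capital LLC.
Direct interest in Talon Capital LLC: 24%.
Aggregating (R2): 18.48% + 10.66% + 24% = 53.14%.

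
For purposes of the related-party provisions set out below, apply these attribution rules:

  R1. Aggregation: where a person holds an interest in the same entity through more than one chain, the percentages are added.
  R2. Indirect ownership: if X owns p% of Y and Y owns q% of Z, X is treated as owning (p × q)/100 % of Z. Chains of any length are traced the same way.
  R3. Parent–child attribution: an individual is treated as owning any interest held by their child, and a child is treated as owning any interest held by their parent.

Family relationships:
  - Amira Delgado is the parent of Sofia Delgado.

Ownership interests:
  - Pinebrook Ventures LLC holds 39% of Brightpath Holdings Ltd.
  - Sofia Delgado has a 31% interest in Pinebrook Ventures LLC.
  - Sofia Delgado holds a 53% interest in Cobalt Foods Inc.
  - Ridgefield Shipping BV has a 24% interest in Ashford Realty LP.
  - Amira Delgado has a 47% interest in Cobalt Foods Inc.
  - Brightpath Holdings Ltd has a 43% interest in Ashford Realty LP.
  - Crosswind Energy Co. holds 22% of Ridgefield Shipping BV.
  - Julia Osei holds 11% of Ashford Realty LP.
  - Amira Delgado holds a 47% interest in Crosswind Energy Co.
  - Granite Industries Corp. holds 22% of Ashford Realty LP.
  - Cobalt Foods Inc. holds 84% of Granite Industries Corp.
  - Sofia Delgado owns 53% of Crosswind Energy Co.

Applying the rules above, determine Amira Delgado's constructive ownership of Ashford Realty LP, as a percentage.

28.9587%

By parent–child attribution (R3), Amira Delgado is treated as also owning Sofia Delgado's interest in Cobalt Foods Inc, giving 47% + 53% = 100%.
By parent–child attribution (R3), Amira Delgado is treated as also owning Sofia Delgado's interest in Crosswind Energy Co, giving 47% + 53% = 100%.
By parent–child attribution (R3), Amira Delgado is treated as owning Sofia Delgado's 31% interest in Pinebrook Ventures LLC.
Chain via Cobalt Foods Inc. → Granite Industries Corp. (R2): 100% × 84% × 22% = 18.48% of Ashford Realty LP.
Chain via Crosswind Energy Co. → Ridgefield Shipping BV (R2): 100% × 22% × 24% = 5.28% of Ashford Realty LP.
Chain via Pinebrook Ventures LLC → Brightpath Holdings Ltd (R2): 31% × 39% × 43% = 5.1987% of Ashford Realty LP.
Aggregating (R1): 18.48% + 5.28% + 5.1987% = 28.9587%.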